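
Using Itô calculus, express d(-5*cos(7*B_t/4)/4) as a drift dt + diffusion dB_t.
d(-5*cos(7*B_t/4)/4) = (245*cos(7*B_t/4)/128) dt + (35*sin(7*B_t/4)/16) dB_t

Itô's formula for f(B_t) gives d f(B_t) = f'(B_t) dB_t + (1/2) f''(B_t) dt. Compute derivatives of f(x) = -5*cos(7*x/4)/4:
  f'(x)  = 35*sin(7*x/4)/16
  f''(x) = 245*cos(7*x/4)/64
Substitute x = B_t and multiply the f'' term by 1/2:
  drift     = (1/2) * (245*cos(7*x/4)/64) evaluated at B_t = 245*cos(7*B_t/4)/128
  diffusion = (35*sin(7*x/4)/16) evaluated at B_t = 35*sin(7*B_t/4)/16
Therefore d(-5*cos(7*B_t/4)/4) = (245*cos(7*B_t/4)/128) dt + (35*sin(7*B_t/4)/16) dB_t.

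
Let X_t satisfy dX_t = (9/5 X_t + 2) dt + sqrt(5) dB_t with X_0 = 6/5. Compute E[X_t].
E[X_t] = 104*exp(9*t/5)/45 - 10/9

Taking expectations and using E[dB_t] = 0, the mean m(t) = E[X_t] satisfies the ODE m'(t) = a m(t) + b with m(0) = x_0. With a = 9/5, b = 2, x_0 = 6/5, the solution is
  m(t) = x_0 * exp(a t) + (b/a) * (exp(a t) - 1)
       = (6/5) * exp((9/5) t) + (2/(9/5)) * (exp((9/5) t) - 1)
       = 104*exp(9*t/5)/45 - 10/9.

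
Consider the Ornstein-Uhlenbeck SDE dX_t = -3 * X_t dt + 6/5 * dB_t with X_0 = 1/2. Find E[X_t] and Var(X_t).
E[X_t] = exp(-3*t)/2; Var(X_t) = 6/25 - 6*exp(-6*t)/25

The OU SDE dX = -theta X dt + sigma dB admits the integrating factor exp(theta t): d(exp(theta t) X_t) = sigma exp(theta t) dB_t. Integrating from 0 to t:
  X_t = x_0 * exp(-theta t) + sigma * int_0^t exp(-theta (t-s)) dB_s.
The Itô integral has mean 0 and (by the Itô isometry) variance sigma^2 * int_0^t exp(-2 theta (t - s)) ds = sigma^2 * (1 - exp(-2 theta t)) / (2 theta).
With theta = 3, sigma = 6/5, x_0 = 1/2:
  E[X_t] = 1/2 * exp(-3 t) = exp(-3*t)/2
  Var(X_t) = (6/5)^2 * (1 - exp(-2*3 t)) / (2 * 3) = 6/25 - 6*exp(-6*t)/25.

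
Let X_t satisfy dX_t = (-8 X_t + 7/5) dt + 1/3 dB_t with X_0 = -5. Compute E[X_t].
E[X_t] = 7/40 - 207*exp(-8*t)/40

Taking expectations and using E[dB_t] = 0, the mean m(t) = E[X_t] satisfies the ODE m'(t) = a m(t) + b with m(0) = x_0. With a = -8, b = 7/5, x_0 = -5, the solution is
  m(t) = x_0 * exp(a t) + (b/a) * (exp(a t) - 1)
       = (-5) * exp((-8) t) + ((7/5)/(-8)) * (exp((-8) t) - 1)
       = 7/40 - 207*exp(-8*t)/40.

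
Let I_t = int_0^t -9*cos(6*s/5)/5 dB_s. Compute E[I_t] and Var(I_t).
E[I_t] = 0; Var(I_t) = 81*t/50 + 27*sin(12*t/5)/40

The Itô integral of a deterministic integrand f(s) has mean 0 because each increment f(s) * (B_{s+ds} - B_s) has mean 0. By the Itô isometry:
  Var( int_0^t f(s) dB_s ) = E[ (int_0^t f(s) dB_s)^2 ] = int_0^t f(s)^2 ds.
Here f(s) = -9*cos(6*s/5)/5, so f(s)^2 = 81*cos(6*s/5)^2/25. Integrate:
  int_0^t (81*cos(6*s/5)^2/25) ds = 81*t/50 + 27*sin(12*t/5)/40.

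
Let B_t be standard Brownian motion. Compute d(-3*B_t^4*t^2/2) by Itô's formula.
d(-3*B_t^4*t^2/2) = (3*B_t^2*t*(-B_t^2 - 3*t)) dt + (-6*B_t^3*t^2) dB_t

Itô's formula for f(t, x): d f(t, B_t) = (f_t + (1/2) f_xx) dt + f_x dB_t. Compute partials of f(t, x) = -3*t^2*x^4/2:
  f_t(t,x)  = -3*t*x^4
  f_x(t,x)  = -6*t^2*x^3
  f_xx(t,x) = -18*t^2*x^2
Assemble drift = f_t + (1/2) f_xx = 3*t*x^2*(-3*t - x^2) and diffusion = f_x = -6*t^2*x^3. Substituting x = B_t:
  d(-3*B_t^4*t^2/2) = (3*B_t^2*t*(-B_t^2 - 3*t)) dt + (-6*B_t^3*t^2) dB_t.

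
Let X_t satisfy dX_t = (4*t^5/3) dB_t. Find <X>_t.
<X>_t = 16*t^11/99

For an Itô process dX_t = a(t) dt + b(t) dB_t, the quadratic variation is <X>_t = int_0^t b(s)^2 ds (the drift term does not contribute). Here b(s) = 4*s^5/3, so
  b(s)^2 = 16*s^10/9.
Integrating from 0 to t:
  <X>_t = int_0^t (16*s^10/9) ds = 16*t^11/99.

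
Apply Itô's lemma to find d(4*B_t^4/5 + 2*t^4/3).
d(4*B_t^4/5 + 2*t^4/3) = (24*B_t^2/5 + 8*t^3/3) dt + (16*B_t^3/5) dB_t

Itô's formula for f(t, x): d f(t, B_t) = (f_t + (1/2) f_xx) dt + f_x dB_t. Compute partials of f(t, x) = 2*t^4/3 + 4*x^4/5:
  f_t(t,x)  = 8*t^3/3
  f_x(t,x)  = 16*x^3/5
  f_xx(t,x) = 48*x^2/5
Assemble drift = f_t + (1/2) f_xx = 8*t^3/3 + 24*x^2/5 and diffusion = f_x = 16*x^3/5. Substituting x = B_t:
  d(4*B_t^4/5 + 2*t^4/3) = (24*B_t^2/5 + 8*t^3/3) dt + (16*B_t^3/5) dB_t.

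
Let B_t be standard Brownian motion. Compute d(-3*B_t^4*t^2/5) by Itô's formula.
d(-3*B_t^4*t^2/5) = (6*B_t^2*t*(-B_t^2 - 3*t)/5) dt + (-12*B_t^3*t^2/5) dB_t

Itô's formula for f(t, x): d f(t, B_t) = (f_t + (1/2) f_xx) dt + f_x dB_t. Compute partials of f(t, x) = -3*t^2*x^4/5:
  f_t(t,x)  = -6*t*x^4/5
  f_x(t,x)  = -12*t^2*x^3/5
  f_xx(t,x) = -36*t^2*x^2/5
Assemble drift = f_t + (1/2) f_xx = 6*t*x^2*(-3*t - x^2)/5 and diffusion = f_x = -12*t^2*x^3/5. Substituting x = B_t:
  d(-3*B_t^4*t^2/5) = (6*B_t^2*t*(-B_t^2 - 3*t)/5) dt + (-12*B_t^3*t^2/5) dB_t.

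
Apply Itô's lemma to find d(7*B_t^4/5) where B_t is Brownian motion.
d(7*B_t^4/5) = (42*B_t^2/5) dt + (28*B_t^3/5) dB_t

Itô's formula for f(B_t) gives d f(B_t) = f'(B_t) dB_t + (1/2) f''(B_t) dt. Compute derivatives of f(x) = 7*x^4/5:
  f'(x)  = 28*x^3/5
  f''(x) = 84*x^2/5
Substitute x = B_t and multiply the f'' term by 1/2:
  drift     = (1/2) * (84*x^2/5) evaluated at B_t = 42*B_t^2/5
  diffusion = (28*x^3/5) evaluated at B_t = 28*B_t^3/5
Therefore d(7*B_t^4/5) = (42*B_t^2/5) dt + (28*B_t^3/5) dB_t.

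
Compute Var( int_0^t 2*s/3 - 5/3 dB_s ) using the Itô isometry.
Var = t*(4*t^2 - 30*t + 75)/27

The Itô integral of a deterministic integrand f(s) has mean 0 because each increment f(s) * (B_{s+ds} - B_s) has mean 0. By the Itô isometry:
  Var( int_0^t f(s) dB_s ) = E[ (int_0^t f(s) dB_s)^2 ] = int_0^t f(s)^2 ds.
Here f(s) = 2*s/3 - 5/3, so f(s)^2 = (2*s - 5)^2/9. Integrate:
  int_0^t ((2*s - 5)^2/9) ds = t*(4*t^2 - 30*t + 75)/27.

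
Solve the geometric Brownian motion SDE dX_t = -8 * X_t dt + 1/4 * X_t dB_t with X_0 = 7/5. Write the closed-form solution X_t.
X_t = 7/5 * exp((-257/32) * t + (1/4) * B_t)

For GBM dX = mu X dt + sigma X dB with X_0 = x_0, apply Itô to Y = log X: dY = (mu - sigma^2/2) dt + sigma dB, so Y_t = log(x_0) + (mu - sigma^2/2) t + sigma B_t and hence X_t = x_0 * exp((mu - sigma^2/2) t + sigma B_t).
With mu = -8, sigma = 1/4, x_0 = 7/5, this gives:
  X_t = 7/5 * exp((-257/32) * t + (1/4) * B_t).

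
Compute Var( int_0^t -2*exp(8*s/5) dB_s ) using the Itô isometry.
Var = 5*exp(16*t/5)/4 - 5/4

The Itô integral of a deterministic integrand f(s) has mean 0 because each increment f(s) * (B_{s+ds} - B_s) has mean 0. By the Itô isometry:
  Var( int_0^t f(s) dB_s ) = E[ (int_0^t f(s) dB_s)^2 ] = int_0^t f(s)^2 ds.
Here f(s) = -2*exp(8*s/5), so f(s)^2 = 4*exp(16*s/5). Integrate:
  int_0^t (4*exp(16*s/5)) ds = 5*exp(16*t/5)/4 - 5/4.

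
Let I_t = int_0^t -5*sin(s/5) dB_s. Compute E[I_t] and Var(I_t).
E[I_t] = 0; Var(I_t) = 25*t/2 - 125*sin(2*t/5)/4

The Itô integral of a deterministic integrand f(s) has mean 0 because each increment f(s) * (B_{s+ds} - B_s) has mean 0. By the Itô isometry:
  Var( int_0^t f(s) dB_s ) = E[ (int_0^t f(s) dB_s)^2 ] = int_0^t f(s)^2 ds.
Here f(s) = -5*sin(s/5), so f(s)^2 = 25*sin(s/5)^2. Integrate:
  int_0^t (25*sin(s/5)^2) ds = 25*t/2 - 125*sin(2*t/5)/4.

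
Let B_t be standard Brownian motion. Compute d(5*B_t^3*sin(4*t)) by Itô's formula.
d(5*B_t^3*sin(4*t)) = (20*B_t^3*cos(4*t) + 15*B_t*sin(4*t)) dt + (15*B_t^2*sin(4*t)) dB_t

Itô's formula for f(t, x): d f(t, B_t) = (f_t + (1/2) f_xx) dt + f_x dB_t. Compute partials of f(t, x) = 5*x^3*sin(4*t):
  f_t(t,x)  = 20*x^3*cos(4*t)
  f_x(t,x)  = 15*x^2*sin(4*t)
  f_xx(t,x) = 30*x*sin(4*t)
Assemble drift = f_t + (1/2) f_xx = 20*x^3*cos(4*t) + 15*x*sin(4*t) and diffusion = f_x = 15*x^2*sin(4*t). Substituting x = B_t:
  d(5*B_t^3*sin(4*t)) = (20*B_t^3*cos(4*t) + 15*B_t*sin(4*t)) dt + (15*B_t^2*sin(4*t)) dB_t.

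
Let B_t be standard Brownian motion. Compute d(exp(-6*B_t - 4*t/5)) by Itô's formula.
d(exp(-6*B_t - 4*t/5)) = (86*exp(-6*B_t - 4*t/5)/5) dt + (-6*exp(-6*B_t - 4*t/5)) dB_t

Itô's formula for f(t, x): d f(t, B_t) = (f_t + (1/2) f_xx) dt + f_x dB_t. Compute partials of f(t, x) = exp(-4*t/5 - 6*x):
  f_t(t,x)  = -4*exp(-4*t/5 - 6*x)/5
  f_x(t,x)  = -6*exp(-4*t/5 - 6*x)
  f_xx(t,x) = 36*exp(-4*t/5 - 6*x)
Assemble drift = f_t + (1/2) f_xx = 86*exp(-4*t/5 - 6*x)/5 and diffusion = f_x = -6*exp(-4*t/5 - 6*x). Substituting x = B_t:
  d(exp(-6*B_t - 4*t/5)) = (86*exp(-6*B_t - 4*t/5)/5) dt + (-6*exp(-6*B_t - 4*t/5)) dB_t.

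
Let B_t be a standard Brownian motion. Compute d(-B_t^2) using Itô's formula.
d(-B_t^2) = (-1) dt + (-2*B_t) dB_t

Itô's formula for f(B_t) gives d f(B_t) = f'(B_t) dB_t + (1/2) f''(B_t) dt. Compute derivatives of f(x) = -x^2:
  f'(x)  = -2*x
  f''(x) = -2
Substitute x = B_t and multiply the f'' term by 1/2:
  drift     = (1/2) * (-2) evaluated at B_t = -1
  diffusion = (-2*x) evaluated at B_t = -2*B_t
Therefore d(-B_t^2) = (-1) dt + (-2*B_t) dB_t.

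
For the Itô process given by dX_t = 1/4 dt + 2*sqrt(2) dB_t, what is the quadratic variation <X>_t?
<X>_t = 8*t

For an Itô process dX_t = a(t) dt + b(t) dB_t, the quadratic variation is <X>_t = int_0^t b(s)^2 ds (the drift term does not contribute). Here b(s) = 2*sqrt(2), so
  b(s)^2 = 8.
Integrating from 0 to t:
  <X>_t = int_0^t (8) ds = 8*t.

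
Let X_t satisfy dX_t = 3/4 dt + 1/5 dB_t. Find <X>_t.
<X>_t = t/25

For an Itô process dX_t = a(t) dt + b(t) dB_t, the quadratic variation is <X>_t = int_0^t b(s)^2 ds (the drift term does not contribute). Here b(s) = 1/5, so
  b(s)^2 = 1/25.
Integrating from 0 to t:
  <X>_t = int_0^t (1/25) ds = t/25.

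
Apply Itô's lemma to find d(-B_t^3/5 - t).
d(-B_t^3/5 - t) = (-3*B_t/5 - 1) dt + (-3*B_t^2/5) dB_t

Itô's formula for f(t, x): d f(t, B_t) = (f_t + (1/2) f_xx) dt + f_x dB_t. Compute partials of f(t, x) = -t - x^3/5:
  f_t(t,x)  = -1
  f_x(t,x)  = -3*x^2/5
  f_xx(t,x) = -6*x/5
Assemble drift = f_t + (1/2) f_xx = -3*x/5 - 1 and diffusion = f_x = -3*x^2/5. Substituting x = B_t:
  d(-B_t^3/5 - t) = (-3*B_t/5 - 1) dt + (-3*B_t^2/5) dB_t.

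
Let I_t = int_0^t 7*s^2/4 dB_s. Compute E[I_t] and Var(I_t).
E[I_t] = 0; Var(I_t) = 49*t^5/80

The Itô integral of a deterministic integrand f(s) has mean 0 because each increment f(s) * (B_{s+ds} - B_s) has mean 0. By the Itô isometry:
  Var( int_0^t f(s) dB_s ) = E[ (int_0^t f(s) dB_s)^2 ] = int_0^t f(s)^2 ds.
Here f(s) = 7*s^2/4, so f(s)^2 = 49*s^4/16. Integrate:
  int_0^t (49*s^4/16) ds = 49*t^5/80.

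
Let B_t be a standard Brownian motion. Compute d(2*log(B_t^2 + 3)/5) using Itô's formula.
d(2*log(B_t^2 + 3)/5) = (2*(3 - B_t^2)/(5*(B_t^2 + 3)^2)) dt + (4*B_t/(5*(B_t^2 + 3))) dB_t

Itô's formula for f(B_t) gives d f(B_t) = f'(B_t) dB_t + (1/2) f''(B_t) dt. Compute derivatives of f(x) = 2*log(x^2 + 3)/5:
  f'(x)  = 4*x/(5*(x^2 + 3))
  f''(x) = 4*(3 - x^2)/(5*(x^2 + 3)^2)
Substitute x = B_t and multiply the f'' term by 1/2:
  drift     = (1/2) * (4*(3 - x^2)/(5*(x^2 + 3)^2)) evaluated at B_t = 2*(3 - B_t^2)/(5*(B_t^2 + 3)^2)
  diffusion = (4*x/(5*(x^2 + 3))) evaluated at B_t = 4*B_t/(5*(B_t^2 + 3))
Therefore d(2*log(B_t^2 + 3)/5) = (2*(3 - B_t^2)/(5*(B_t^2 + 3)^2)) dt + (4*B_t/(5*(B_t^2 + 3))) dB_t.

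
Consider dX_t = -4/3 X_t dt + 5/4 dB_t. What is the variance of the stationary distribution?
lim Var(X_t) = 75/128

The OU SDE dX = -theta X dt + sigma dB admits the integrating factor exp(theta t): d(exp(theta t) X_t) = sigma exp(theta t) dB_t. Integrating from 0 to t gives X_t = x_0 * exp(-theta t) + sigma * int_0^t exp(-theta (t-s)) dB_s for any initial x_0. The Itô integral has variance (by the Itô isometry) sigma^2 * int_0^t exp(-2 theta (t - s)) ds = sigma^2 * (1 - exp(-2 theta t)) / (2 theta), independent of x_0.
With theta = 4/3, sigma = 5/4:
  Var(X_t) = (5/4)^2 * (1 - exp(-2*4/3 t)) / (2 * 4/3) = 75/128 - 75*exp(-8*t/3)/128.
As t -> infinity, exp(-2*4/3 t) -> 0, so the stationary variance is sigma^2 / (2 theta) = 75/128.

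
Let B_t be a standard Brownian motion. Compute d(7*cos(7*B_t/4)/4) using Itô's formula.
d(7*cos(7*B_t/4)/4) = (-343*cos(7*B_t/4)/128) dt + (-49*sin(7*B_t/4)/16) dB_t

Itô's formula for f(B_t) gives d f(B_t) = f'(B_t) dB_t + (1/2) f''(B_t) dt. Compute derivatives of f(x) = 7*cos(7*x/4)/4:
  f'(x)  = -49*sin(7*x/4)/16
  f''(x) = -343*cos(7*x/4)/64
Substitute x = B_t and multiply the f'' term by 1/2:
  drift     = (1/2) * (-343*cos(7*x/4)/64) evaluated at B_t = -343*cos(7*B_t/4)/128
  diffusion = (-49*sin(7*x/4)/16) evaluated at B_t = -49*sin(7*B_t/4)/16
Therefore d(7*cos(7*B_t/4)/4) = (-343*cos(7*B_t/4)/128) dt + (-49*sin(7*B_t/4)/16) dB_t.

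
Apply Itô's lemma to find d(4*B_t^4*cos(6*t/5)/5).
d(4*B_t^4*cos(6*t/5)/5) = (24*B_t^2*(-B_t^2*sin(6*t/5) + 5*cos(6*t/5))/25) dt + (16*B_t^3*cos(6*t/5)/5) dB_t

Itô's formula for f(t, x): d f(t, B_t) = (f_t + (1/2) f_xx) dt + f_x dB_t. Compute partials of f(t, x) = 4*x^4*cos(6*t/5)/5:
  f_t(t,x)  = -24*x^4*sin(6*t/5)/25
  f_x(t,x)  = 16*x^3*cos(6*t/5)/5
  f_xx(t,x) = 48*x^2*cos(6*t/5)/5
Assemble drift = f_t + (1/2) f_xx = 24*x^2*(-x^2*sin(6*t/5) + 5*cos(6*t/5))/25 and diffusion = f_x = 16*x^3*cos(6*t/5)/5. Substituting x = B_t:
  d(4*B_t^4*cos(6*t/5)/5) = (24*B_t^2*(-B_t^2*sin(6*t/5) + 5*cos(6*t/5))/25) dt + (16*B_t^3*cos(6*t/5)/5) dB_t.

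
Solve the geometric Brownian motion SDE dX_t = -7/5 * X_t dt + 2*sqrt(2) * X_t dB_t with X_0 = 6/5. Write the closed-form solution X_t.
X_t = 6/5 * exp((-27/5) * t + (2*sqrt(2)) * B_t)

For GBM dX = mu X dt + sigma X dB with X_0 = x_0, apply Itô to Y = log X: dY = (mu - sigma^2/2) dt + sigma dB, so Y_t = log(x_0) + (mu - sigma^2/2) t + sigma B_t and hence X_t = x_0 * exp((mu - sigma^2/2) t + sigma B_t).
With mu = -7/5, sigma = 2*sqrt(2), x_0 = 6/5, this gives:
  X_t = 6/5 * exp((-27/5) * t + (2*sqrt(2)) * B_t).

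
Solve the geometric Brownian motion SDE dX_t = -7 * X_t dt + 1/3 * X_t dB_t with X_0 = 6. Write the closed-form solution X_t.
X_t = 6 * exp((-127/18) * t + (1/3) * B_t)

For GBM dX = mu X dt + sigma X dB with X_0 = x_0, apply Itô to Y = log X: dY = (mu - sigma^2/2) dt + sigma dB, so Y_t = log(x_0) + (mu - sigma^2/2) t + sigma B_t and hence X_t = x_0 * exp((mu - sigma^2/2) t + sigma B_t).
With mu = -7, sigma = 1/3, x_0 = 6, this gives:
  X_t = 6 * exp((-127/18) * t + (1/3) * B_t).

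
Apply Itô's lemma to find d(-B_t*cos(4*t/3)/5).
d(-B_t*cos(4*t/3)/5) = (4*B_t*sin(4*t/3)/15) dt + (-cos(4*t/3)/5) dB_t

Itô's formula for f(t, x): d f(t, B_t) = (f_t + (1/2) f_xx) dt + f_x dB_t. Compute partials of f(t, x) = -x*cos(4*t/3)/5:
  f_t(t,x)  = 4*x*sin(4*t/3)/15
  f_x(t,x)  = -cos(4*t/3)/5
  f_xx(t,x) = 0
Assemble drift = f_t + (1/2) f_xx = 4*x*sin(4*t/3)/15 and diffusion = f_x = -cos(4*t/3)/5. Substituting x = B_t:
  d(-B_t*cos(4*t/3)/5) = (4*B_t*sin(4*t/3)/15) dt + (-cos(4*t/3)/5) dB_t.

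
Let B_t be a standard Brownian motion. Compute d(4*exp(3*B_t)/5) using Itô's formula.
d(4*exp(3*B_t)/5) = (18*exp(3*B_t)/5) dt + (12*exp(3*B_t)/5) dB_t

Itô's formula for f(B_t) gives d f(B_t) = f'(B_t) dB_t + (1/2) f''(B_t) dt. Compute derivatives of f(x) = 4*exp(3*x)/5:
  f'(x)  = 12*exp(3*x)/5
  f''(x) = 36*exp(3*x)/5
Substitute x = B_t and multiply the f'' term by 1/2:
  drift     = (1/2) * (36*exp(3*x)/5) evaluated at B_t = 18*exp(3*B_t)/5
  diffusion = (12*exp(3*x)/5) evaluated at B_t = 12*exp(3*B_t)/5
Therefore d(4*exp(3*B_t)/5) = (18*exp(3*B_t)/5) dt + (12*exp(3*B_t)/5) dB_t.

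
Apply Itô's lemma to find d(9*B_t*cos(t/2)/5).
d(9*B_t*cos(t/2)/5) = (-9*B_t*sin(t/2)/10) dt + (9*cos(t/2)/5) dB_t

Itô's formula for f(t, x): d f(t, B_t) = (f_t + (1/2) f_xx) dt + f_x dB_t. Compute partials of f(t, x) = 9*x*cos(t/2)/5:
  f_t(t,x)  = -9*x*sin(t/2)/10
  f_x(t,x)  = 9*cos(t/2)/5
  f_xx(t,x) = 0
Assemble drift = f_t + (1/2) f_xx = -9*x*sin(t/2)/10 and diffusion = f_x = 9*cos(t/2)/5. Substituting x = B_t:
  d(9*B_t*cos(t/2)/5) = (-9*B_t*sin(t/2)/10) dt + (9*cos(t/2)/5) dB_t.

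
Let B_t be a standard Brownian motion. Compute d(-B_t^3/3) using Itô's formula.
d(-B_t^3/3) = (-B_t) dt + (-B_t^2) dB_t

Itô's formula for f(B_t) gives d f(B_t) = f'(B_t) dB_t + (1/2) f''(B_t) dt. Compute derivatives of f(x) = -x^3/3:
  f'(x)  = -x^2
  f''(x) = -2*x
Substitute x = B_t and multiply the f'' term by 1/2:
  drift     = (1/2) * (-2*x) evaluated at B_t = -B_t
  diffusion = (-x^2) evaluated at B_t = -B_t^2
Therefore d(-B_t^3/3) = (-B_t) dt + (-B_t^2) dB_t.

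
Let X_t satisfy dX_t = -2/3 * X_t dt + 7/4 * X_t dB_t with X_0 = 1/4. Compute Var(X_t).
Var(X_t) = (exp(49*t/16) - 1)*exp(-4*t/3)/16

For GBM dX = mu X dt + sigma X dB with X_0 = x_0, apply Itô to Y = log X: dY = (mu - sigma^2/2) dt + sigma dB, so Y_t = log(x_0) + (mu - sigma^2/2) t + sigma B_t and hence X_t = x_0 * exp((mu - sigma^2/2) t + sigma B_t).
With mu = -2/3, sigma = 7/4, x_0 = 1/4, this gives:
  X_t = 1/4 * exp((-211/96) * t + (7/4) * B_t).
Since sigma*B_t ~ Normal(0, sigma^2 t), E[exp(sigma*B_t)] = exp(sigma^2 t / 2); so E[X_t] = x_0 * exp((mu - sigma^2/2) t) * exp(sigma^2 t / 2) = x_0 * exp(mu t) = exp(-2*t/3)/4.
Var(X_t) = E[X_t^2] - (E[X_t])^2 = x_0^2 * exp(2 mu t) * (exp(sigma^2 t) - 1) = (exp(49*t/16) - 1)*exp(-4*t/3)/16.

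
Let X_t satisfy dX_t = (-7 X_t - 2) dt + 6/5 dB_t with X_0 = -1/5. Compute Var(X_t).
Var(X_t) = 18/175 - 18*exp(-14*t)/175

The variance V(t) = Var(X_t) satisfies V'(t) = 2 a V(t) + c^2 with V(0) = 0 (drift coefficient is linear in X, diffusion is constant). With a = -7, c = 6/5, the solution is
  V(t) = (c^2 / (2 a)) * (exp(2 a t) - 1)
       = ((6/5)^2 / (2*(-7))) * (exp((-14) t) - 1)
       = 18/175 - 18*exp(-14*t)/175.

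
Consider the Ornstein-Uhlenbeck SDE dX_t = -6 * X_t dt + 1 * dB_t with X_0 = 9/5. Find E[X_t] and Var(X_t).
E[X_t] = 9*exp(-6*t)/5; Var(X_t) = 1/12 - exp(-12*t)/12

The OU SDE dX = -theta X dt + sigma dB admits the integrating factor exp(theta t): d(exp(theta t) X_t) = sigma exp(theta t) dB_t. Integrating from 0 to t:
  X_t = x_0 * exp(-theta t) + sigma * int_0^t exp(-theta (t-s)) dB_s.
The Itô integral has mean 0 and (by the Itô isometry) variance sigma^2 * int_0^t exp(-2 theta (t - s)) ds = sigma^2 * (1 - exp(-2 theta t)) / (2 theta).
With theta = 6, sigma = 1, x_0 = 9/5:
  E[X_t] = 9/5 * exp(-6 t) = 9*exp(-6*t)/5
  Var(X_t) = (1)^2 * (1 - exp(-2*6 t)) / (2 * 6) = 1/12 - exp(-12*t)/12.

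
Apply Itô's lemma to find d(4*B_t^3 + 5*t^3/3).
d(4*B_t^3 + 5*t^3/3) = (12*B_t + 5*t^2) dt + (12*B_t^2) dB_t

Itô's formula for f(t, x): d f(t, B_t) = (f_t + (1/2) f_xx) dt + f_x dB_t. Compute partials of f(t, x) = 5*t^3/3 + 4*x^3:
  f_t(t,x)  = 5*t^2
  f_x(t,x)  = 12*x^2
  f_xx(t,x) = 24*x
Assemble drift = f_t + (1/2) f_xx = 5*t^2 + 12*x and diffusion = f_x = 12*x^2. Substituting x = B_t:
  d(4*B_t^3 + 5*t^3/3) = (12*B_t + 5*t^2) dt + (12*B_t^2) dB_t.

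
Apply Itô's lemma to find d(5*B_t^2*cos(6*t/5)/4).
d(5*B_t^2*cos(6*t/5)/4) = (-3*B_t^2*sin(6*t/5)/2 + 5*cos(6*t/5)/4) dt + (5*B_t*cos(6*t/5)/2) dB_t

Itô's formula for f(t, x): d f(t, B_t) = (f_t + (1/2) f_xx) dt + f_x dB_t. Compute partials of f(t, x) = 5*x^2*cos(6*t/5)/4:
  f_t(t,x)  = -3*x^2*sin(6*t/5)/2
  f_x(t,x)  = 5*x*cos(6*t/5)/2
  f_xx(t,x) = 5*cos(6*t/5)/2
Assemble drift = f_t + (1/2) f_xx = -3*x^2*sin(6*t/5)/2 + 5*cos(6*t/5)/4 and diffusion = f_x = 5*x*cos(6*t/5)/2. Substituting x = B_t:
  d(5*B_t^2*cos(6*t/5)/4) = (-3*B_t^2*sin(6*t/5)/2 + 5*cos(6*t/5)/4) dt + (5*B_t*cos(6*t/5)/2) dB_t.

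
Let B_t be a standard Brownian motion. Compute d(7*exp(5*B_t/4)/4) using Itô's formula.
d(7*exp(5*B_t/4)/4) = (175*exp(5*B_t/4)/128) dt + (35*exp(5*B_t/4)/16) dB_t

Itô's formula for f(B_t) gives d f(B_t) = f'(B_t) dB_t + (1/2) f''(B_t) dt. Compute derivatives of f(x) = 7*exp(5*x/4)/4:
  f'(x)  = 35*exp(5*x/4)/16
  f''(x) = 175*exp(5*x/4)/64
Substitute x = B_t and multiply the f'' term by 1/2:
  drift     = (1/2) * (175*exp(5*x/4)/64) evaluated at B_t = 175*exp(5*B_t/4)/128
  diffusion = (35*exp(5*x/4)/16) evaluated at B_t = 35*exp(5*B_t/4)/16
Therefore d(7*exp(5*B_t/4)/4) = (175*exp(5*B_t/4)/128) dt + (35*exp(5*B_t/4)/16) dB_t.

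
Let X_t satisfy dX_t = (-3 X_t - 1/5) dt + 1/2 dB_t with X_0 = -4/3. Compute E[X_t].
E[X_t] = -1/15 - 19*exp(-3*t)/15

Taking expectations and using E[dB_t] = 0, the mean m(t) = E[X_t] satisfies the ODE m'(t) = a m(t) + b with m(0) = x_0. With a = -3, b = -1/5, x_0 = -4/3, the solution is
  m(t) = x_0 * exp(a t) + (b/a) * (exp(a t) - 1)
       = (-4/3) * exp((-3) t) + ((-1/5)/(-3)) * (exp((-3) t) - 1)
       = -1/15 - 19*exp(-3*t)/15.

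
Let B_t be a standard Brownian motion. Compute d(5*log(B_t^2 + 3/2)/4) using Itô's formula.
d(5*log(B_t^2 + 3/2)/4) = (5*(3 - 2*B_t^2)/(2*(2*B_t^2 + 3)^2)) dt + (5*B_t/(2*B_t^2 + 3)) dB_t

Itô's formula for f(B_t) gives d f(B_t) = f'(B_t) dB_t + (1/2) f''(B_t) dt. Compute derivatives of f(x) = 5*log(x^2 + 3/2)/4:
  f'(x)  = 5*x/(2*x^2 + 3)
  f''(x) = 5*(3 - 2*x^2)/(2*x^2 + 3)^2
Substitute x = B_t and multiply the f'' term by 1/2:
  drift     = (1/2) * (5*(3 - 2*x^2)/(2*x^2 + 3)^2) evaluated at B_t = 5*(3 - 2*B_t^2)/(2*(2*B_t^2 + 3)^2)
  diffusion = (5*x/(2*x^2 + 3)) evaluated at B_t = 5*B_t/(2*B_t^2 + 3)
Therefore d(5*log(B_t^2 + 3/2)/4) = (5*(3 - 2*B_t^2)/(2*(2*B_t^2 + 3)^2)) dt + (5*B_t/(2*B_t^2 + 3)) dB_t.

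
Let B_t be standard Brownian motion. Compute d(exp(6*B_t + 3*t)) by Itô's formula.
d(exp(6*B_t + 3*t)) = (21*exp(6*B_t + 3*t)) dt + (6*exp(6*B_t + 3*t)) dB_t

Itô's formula for f(t, x): d f(t, B_t) = (f_t + (1/2) f_xx) dt + f_x dB_t. Compute partials of f(t, x) = exp(3*t + 6*x):
  f_t(t,x)  = 3*exp(3*t + 6*x)
  f_x(t,x)  = 6*exp(3*t + 6*x)
  f_xx(t,x) = 36*exp(3*t + 6*x)
Assemble drift = f_t + (1/2) f_xx = 21*exp(3*t + 6*x) and diffusion = f_x = 6*exp(3*t + 6*x). Substituting x = B_t:
  d(exp(6*B_t + 3*t)) = (21*exp(6*B_t + 3*t)) dt + (6*exp(6*B_t + 3*t)) dB_t.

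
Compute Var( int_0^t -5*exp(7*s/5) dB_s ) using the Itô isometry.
Var = 125*exp(14*t/5)/14 - 125/14

The Itô integral of a deterministic integrand f(s) has mean 0 because each increment f(s) * (B_{s+ds} - B_s) has mean 0. By the Itô isometry:
  Var( int_0^t f(s) dB_s ) = E[ (int_0^t f(s) dB_s)^2 ] = int_0^t f(s)^2 ds.
Here f(s) = -5*exp(7*s/5), so f(s)^2 = 25*exp(14*s/5). Integrate:
  int_0^t (25*exp(14*s/5)) ds = 125*exp(14*t/5)/14 - 125/14.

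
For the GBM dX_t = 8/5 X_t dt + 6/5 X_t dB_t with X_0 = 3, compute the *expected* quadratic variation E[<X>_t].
E[<X>_t] = 81*exp(116*t/25)/29 - 81/29

<X>_t = int_0^t ((6/5) * X_s)^2 ds. Taking expectation inside the integral: E[<X>_t] = (6/5)^2 * int_0^t E[X_s^2] ds. For GBM, E[X_s^2] = x_0^2 * exp((2 mu + sigma^2) s). Integrating:
  E[<X>_t] = (6/5)^2 * 3^2 * (exp((2*(8/5) + (6/5)^2) t) - 1) / (2*(8/5) + (6/5)^2)
           = (6/5)^2 * 3^2 * (exp((116/25) t) - 1) / (116/25) = 81*exp(116*t/25)/29 - 81/29.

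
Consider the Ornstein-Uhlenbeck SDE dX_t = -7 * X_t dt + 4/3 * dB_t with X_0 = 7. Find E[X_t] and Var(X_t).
E[X_t] = 7*exp(-7*t); Var(X_t) = 8/63 - 8*exp(-14*t)/63

The OU SDE dX = -theta X dt + sigma dB admits the integrating factor exp(theta t): d(exp(theta t) X_t) = sigma exp(theta t) dB_t. Integrating from 0 to t:
  X_t = x_0 * exp(-theta t) + sigma * int_0^t exp(-theta (t-s)) dB_s.
The Itô integral has mean 0 and (by the Itô isometry) variance sigma^2 * int_0^t exp(-2 theta (t - s)) ds = sigma^2 * (1 - exp(-2 theta t)) / (2 theta).
With theta = 7, sigma = 4/3, x_0 = 7:
  E[X_t] = 7 * exp(-7 t) = 7*exp(-7*t)
  Var(X_t) = (4/3)^2 * (1 - exp(-2*7 t)) / (2 * 7) = 8/63 - 8*exp(-14*t)/63.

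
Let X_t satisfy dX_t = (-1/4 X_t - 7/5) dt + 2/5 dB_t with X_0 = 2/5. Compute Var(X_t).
Var(X_t) = 8/25 - 8*exp(-t/2)/25

The variance V(t) = Var(X_t) satisfies V'(t) = 2 a V(t) + c^2 with V(0) = 0 (drift coefficient is linear in X, diffusion is constant). With a = -1/4, c = 2/5, the solution is
  V(t) = (c^2 / (2 a)) * (exp(2 a t) - 1)
       = ((2/5)^2 / (2*(-1/4))) * (exp((-1/2) t) - 1)
       = 8/25 - 8*exp(-t/2)/25.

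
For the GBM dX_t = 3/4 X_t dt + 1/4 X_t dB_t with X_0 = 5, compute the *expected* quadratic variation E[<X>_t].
E[<X>_t] = exp(25*t/16) - 1

<X>_t = int_0^t ((1/4) * X_s)^2 ds. Taking expectation inside the integral: E[<X>_t] = (1/4)^2 * int_0^t E[X_s^2] ds. For GBM, E[X_s^2] = x_0^2 * exp((2 mu + sigma^2) s). Integrating:
  E[<X>_t] = (1/4)^2 * 5^2 * (exp((2*(3/4) + (1/4)^2) t) - 1) / (2*(3/4) + (1/4)^2)
           = (1/4)^2 * 5^2 * (exp((25/16) t) - 1) / (25/16) = exp(25*t/16) - 1.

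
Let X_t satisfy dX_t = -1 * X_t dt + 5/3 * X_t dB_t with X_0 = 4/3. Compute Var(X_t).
Var(X_t) = (16*exp(25*t/9) - 16)*exp(-2*t)/9

For GBM dX = mu X dt + sigma X dB with X_0 = x_0, apply Itô to Y = log X: dY = (mu - sigma^2/2) dt + sigma dB, so Y_t = log(x_0) + (mu - sigma^2/2) t + sigma B_t and hence X_t = x_0 * exp((mu - sigma^2/2) t + sigma B_t).
With mu = -1, sigma = 5/3, x_0 = 4/3, this gives:
  X_t = 4/3 * exp((-43/18) * t + (5/3) * B_t).
Since sigma*B_t ~ Normal(0, sigma^2 t), E[exp(sigma*B_t)] = exp(sigma^2 t / 2); so E[X_t] = x_0 * exp((mu - sigma^2/2) t) * exp(sigma^2 t / 2) = x_0 * exp(mu t) = 4*exp(-t)/3.
Var(X_t) = E[X_t^2] - (E[X_t])^2 = x_0^2 * exp(2 mu t) * (exp(sigma^2 t) - 1) = (16*exp(25*t/9) - 16)*exp(-2*t)/9.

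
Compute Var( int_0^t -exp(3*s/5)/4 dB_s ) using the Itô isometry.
Var = 5*exp(6*t/5)/96 - 5/96

The Itô integral of a deterministic integrand f(s) has mean 0 because each increment f(s) * (B_{s+ds} - B_s) has mean 0. By the Itô isometry:
  Var( int_0^t f(s) dB_s ) = E[ (int_0^t f(s) dB_s)^2 ] = int_0^t f(s)^2 ds.
Here f(s) = -exp(3*s/5)/4, so f(s)^2 = exp(6*s/5)/16. Integrate:
  int_0^t (exp(6*s/5)/16) ds = 5*exp(6*t/5)/96 - 5/96.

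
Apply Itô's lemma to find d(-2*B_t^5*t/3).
d(-2*B_t^5*t/3) = (2*B_t^3*(-B_t^2 - 10*t)/3) dt + (-10*B_t^4*t/3) dB_t

Itô's formula for f(t, x): d f(t, B_t) = (f_t + (1/2) f_xx) dt + f_x dB_t. Compute partials of f(t, x) = -2*t*x^5/3:
  f_t(t,x)  = -2*x^5/3
  f_x(t,x)  = -10*t*x^4/3
  f_xx(t,x) = -40*t*x^3/3
Assemble drift = f_t + (1/2) f_xx = 2*x^3*(-10*t - x^2)/3 and diffusion = f_x = -10*t*x^4/3. Substituting x = B_t:
  d(-2*B_t^5*t/3) = (2*B_t^3*(-B_t^2 - 10*t)/3) dt + (-10*B_t^4*t/3) dB_t.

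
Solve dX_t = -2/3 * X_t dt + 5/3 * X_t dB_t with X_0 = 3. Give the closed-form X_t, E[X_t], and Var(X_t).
X_t = 3 * exp((-37/18) t + (5/3) B_t); E[X_t] = 3*exp(-2*t/3); Var(X_t) = (9*exp(25*t/9) - 9)*exp(-4*t/3)

For GBM dX = mu X dt + sigma X dB with X_0 = x_0, apply Itô to Y = log X: dY = (mu - sigma^2/2) dt + sigma dB, so Y_t = log(x_0) + (mu - sigma^2/2) t + sigma B_t and hence X_t = x_0 * exp((mu - sigma^2/2) t + sigma B_t).
With mu = -2/3, sigma = 5/3, x_0 = 3, this gives:
  X_t = 3 * exp((-37/18) * t + (5/3) * B_t).
Since sigma*B_t ~ Normal(0, sigma^2 t), E[exp(sigma*B_t)] = exp(sigma^2 t / 2); so E[X_t] = x_0 * exp((mu - sigma^2/2) t) * exp(sigma^2 t / 2) = x_0 * exp(mu t) = 3*exp(-2*t/3).
Var(X_t) = E[X_t^2] - (E[X_t])^2 = x_0^2 * exp(2 mu t) * (exp(sigma^2 t) - 1) = (9*exp(25*t/9) - 9)*exp(-4*t/3).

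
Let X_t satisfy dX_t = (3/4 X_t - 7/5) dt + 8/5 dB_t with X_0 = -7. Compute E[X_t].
E[X_t] = 28/15 - 133*exp(3*t/4)/15

Taking expectations and using E[dB_t] = 0, the mean m(t) = E[X_t] satisfies the ODE m'(t) = a m(t) + b with m(0) = x_0. With a = 3/4, b = -7/5, x_0 = -7, the solution is
  m(t) = x_0 * exp(a t) + (b/a) * (exp(a t) - 1)
       = (-7) * exp((3/4) t) + ((-7/5)/(3/4)) * (exp((3/4) t) - 1)
       = 28/15 - 133*exp(3*t/4)/15.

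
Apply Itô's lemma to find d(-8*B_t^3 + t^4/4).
d(-8*B_t^3 + t^4/4) = (-24*B_t + t^3) dt + (-24*B_t^2) dB_t

Itô's formula for f(t, x): d f(t, B_t) = (f_t + (1/2) f_xx) dt + f_x dB_t. Compute partials of f(t, x) = t^4/4 - 8*x^3:
  f_t(t,x)  = t^3
  f_x(t,x)  = -24*x^2
  f_xx(t,x) = -48*x
Assemble drift = f_t + (1/2) f_xx = t^3 - 24*x and diffusion = f_x = -24*x^2. Substituting x = B_t:
  d(-8*B_t^3 + t^4/4) = (-24*B_t + t^3) dt + (-24*B_t^2) dB_t.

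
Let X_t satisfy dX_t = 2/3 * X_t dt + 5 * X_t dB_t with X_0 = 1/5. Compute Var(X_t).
Var(X_t) = (exp(25*t) - 1)*exp(4*t/3)/25

For GBM dX = mu X dt + sigma X dB with X_0 = x_0, apply Itô to Y = log X: dY = (mu - sigma^2/2) dt + sigma dB, so Y_t = log(x_0) + (mu - sigma^2/2) t + sigma B_t and hence X_t = x_0 * exp((mu - sigma^2/2) t + sigma B_t).
With mu = 2/3, sigma = 5, x_0 = 1/5, this gives:
  X_t = 1/5 * exp((-71/6) * t + (5) * B_t).
Since sigma*B_t ~ Normal(0, sigma^2 t), E[exp(sigma*B_t)] = exp(sigma^2 t / 2); so E[X_t] = x_0 * exp((mu - sigma^2/2) t) * exp(sigma^2 t / 2) = x_0 * exp(mu t) = exp(2*t/3)/5.
Var(X_t) = E[X_t^2] - (E[X_t])^2 = x_0^2 * exp(2 mu t) * (exp(sigma^2 t) - 1) = (exp(25*t) - 1)*exp(4*t/3)/25.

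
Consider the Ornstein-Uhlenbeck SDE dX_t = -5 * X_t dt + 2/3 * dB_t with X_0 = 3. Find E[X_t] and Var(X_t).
E[X_t] = 3*exp(-5*t); Var(X_t) = 2/45 - 2*exp(-10*t)/45

The OU SDE dX = -theta X dt + sigma dB admits the integrating factor exp(theta t): d(exp(theta t) X_t) = sigma exp(theta t) dB_t. Integrating from 0 to t:
  X_t = x_0 * exp(-theta t) + sigma * int_0^t exp(-theta (t-s)) dB_s.
The Itô integral has mean 0 and (by the Itô isometry) variance sigma^2 * int_0^t exp(-2 theta (t - s)) ds = sigma^2 * (1 - exp(-2 theta t)) / (2 theta).
With theta = 5, sigma = 2/3, x_0 = 3:
  E[X_t] = 3 * exp(-5 t) = 3*exp(-5*t)
  Var(X_t) = (2/3)^2 * (1 - exp(-2*5 t)) / (2 * 5) = 2/45 - 2*exp(-10*t)/45.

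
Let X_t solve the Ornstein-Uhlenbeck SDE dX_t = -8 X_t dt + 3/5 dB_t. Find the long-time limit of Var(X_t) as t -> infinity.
lim Var(X_t) = 9/400

The OU SDE dX = -theta X dt + sigma dB admits the integrating factor exp(theta t): d(exp(theta t) X_t) = sigma exp(theta t) dB_t. Integrating from 0 to t gives X_t = x_0 * exp(-theta t) + sigma * int_0^t exp(-theta (t-s)) dB_s for any initial x_0. The Itô integral has variance (by the Itô isometry) sigma^2 * int_0^t exp(-2 theta (t - s)) ds = sigma^2 * (1 - exp(-2 theta t)) / (2 theta), independent of x_0.
With theta = 8, sigma = 3/5:
  Var(X_t) = (3/5)^2 * (1 - exp(-2*8 t)) / (2 * 8) = 9/400 - 9*exp(-16*t)/400.
As t -> infinity, exp(-2*8 t) -> 0, so the stationary variance is sigma^2 / (2 theta) = 9/400.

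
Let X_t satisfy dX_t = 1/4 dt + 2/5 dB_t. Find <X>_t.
<X>_t = 4*t/25

For an Itô process dX_t = a(t) dt + b(t) dB_t, the quadratic variation is <X>_t = int_0^t b(s)^2 ds (the drift term does not contribute). Here b(s) = 2/5, so
  b(s)^2 = 4/25.
Integrating from 0 to t:
  <X>_t = int_0^t (4/25) ds = 4*t/25.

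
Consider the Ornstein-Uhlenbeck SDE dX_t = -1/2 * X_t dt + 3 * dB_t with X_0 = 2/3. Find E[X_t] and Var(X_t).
E[X_t] = 2*exp(-t/2)/3; Var(X_t) = 9 - 9*exp(-t)

The OU SDE dX = -theta X dt + sigma dB admits the integrating factor exp(theta t): d(exp(theta t) X_t) = sigma exp(theta t) dB_t. Integrating from 0 to t:
  X_t = x_0 * exp(-theta t) + sigma * int_0^t exp(-theta (t-s)) dB_s.
The Itô integral has mean 0 and (by the Itô isometry) variance sigma^2 * int_0^t exp(-2 theta (t - s)) ds = sigma^2 * (1 - exp(-2 theta t)) / (2 theta).
With theta = 1/2, sigma = 3, x_0 = 2/3:
  E[X_t] = 2/3 * exp(-1/2 t) = 2*exp(-t/2)/3
  Var(X_t) = (3)^2 * (1 - exp(-2*1/2 t)) / (2 * 1/2) = 9 - 9*exp(-t).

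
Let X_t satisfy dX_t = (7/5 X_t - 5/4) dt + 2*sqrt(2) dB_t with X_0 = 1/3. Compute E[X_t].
E[X_t] = 25/28 - 47*exp(7*t/5)/84

Taking expectations and using E[dB_t] = 0, the mean m(t) = E[X_t] satisfies the ODE m'(t) = a m(t) + b with m(0) = x_0. With a = 7/5, b = -5/4, x_0 = 1/3, the solution is
  m(t) = x_0 * exp(a t) + (b/a) * (exp(a t) - 1)
       = (1/3) * exp((7/5) t) + ((-5/4)/(7/5)) * (exp((7/5) t) - 1)
       = 25/28 - 47*exp(7*t/5)/84.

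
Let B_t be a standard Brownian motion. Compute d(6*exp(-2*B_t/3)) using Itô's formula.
d(6*exp(-2*B_t/3)) = (4*exp(-2*B_t/3)/3) dt + (-4*exp(-2*B_t/3)) dB_t

Itô's formula for f(B_t) gives d f(B_t) = f'(B_t) dB_t + (1/2) f''(B_t) dt. Compute derivatives of f(x) = 6*exp(-2*x/3):
  f'(x)  = -4*exp(-2*x/3)
  f''(x) = 8*exp(-2*x/3)/3
Substitute x = B_t and multiply the f'' term by 1/2:
  drift     = (1/2) * (8*exp(-2*x/3)/3) evaluated at B_t = 4*exp(-2*B_t/3)/3
  diffusion = (-4*exp(-2*x/3)) evaluated at B_t = -4*exp(-2*B_t/3)
Therefore d(6*exp(-2*B_t/3)) = (4*exp(-2*B_t/3)/3) dt + (-4*exp(-2*B_t/3)) dB_t.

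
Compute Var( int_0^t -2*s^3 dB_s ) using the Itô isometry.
Var = 4*t^7/7

The Itô integral of a deterministic integrand f(s) has mean 0 because each increment f(s) * (B_{s+ds} - B_s) has mean 0. By the Itô isometry:
  Var( int_0^t f(s) dB_s ) = E[ (int_0^t f(s) dB_s)^2 ] = int_0^t f(s)^2 ds.
Here f(s) = -2*s^3, so f(s)^2 = 4*s^6. Integrate:
  int_0^t (4*s^6) ds = 4*t^7/7.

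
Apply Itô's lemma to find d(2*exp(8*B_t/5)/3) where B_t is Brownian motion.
d(2*exp(8*B_t/5)/3) = (64*exp(8*B_t/5)/75) dt + (16*exp(8*B_t/5)/15) dB_t

Itô's formula for f(B_t) gives d f(B_t) = f'(B_t) dB_t + (1/2) f''(B_t) dt. Compute derivatives of f(x) = 2*exp(8*x/5)/3:
  f'(x)  = 16*exp(8*x/5)/15
  f''(x) = 128*exp(8*x/5)/75
Substitute x = B_t and multiply the f'' term by 1/2:
  drift     = (1/2) * (128*exp(8*x/5)/75) evaluated at B_t = 64*exp(8*B_t/5)/75
  diffusion = (16*exp(8*x/5)/15) evaluated at B_t = 16*exp(8*B_t/5)/15
Therefore d(2*exp(8*B_t/5)/3) = (64*exp(8*B_t/5)/75) dt + (16*exp(8*B_t/5)/15) dB_t.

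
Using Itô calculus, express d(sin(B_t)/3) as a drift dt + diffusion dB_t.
d(sin(B_t)/3) = (-sin(B_t)/6) dt + (cos(B_t)/3) dB_t

Itô's formula for f(B_t) gives d f(B_t) = f'(B_t) dB_t + (1/2) f''(B_t) dt. Compute derivatives of f(x) = sin(x)/3:
  f'(x)  = cos(x)/3
  f''(x) = -sin(x)/3
Substitute x = B_t and multiply the f'' term by 1/2:
  drift     = (1/2) * (-sin(x)/3) evaluated at B_t = -sin(B_t)/6
  diffusion = (cos(x)/3) evaluated at B_t = cos(B_t)/3
Therefore d(sin(B_t)/3) = (-sin(B_t)/6) dt + (cos(B_t)/3) dB_t.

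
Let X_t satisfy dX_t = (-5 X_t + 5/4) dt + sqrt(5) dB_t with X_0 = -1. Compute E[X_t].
E[X_t] = 1/4 - 5*exp(-5*t)/4

Taking expectations and using E[dB_t] = 0, the mean m(t) = E[X_t] satisfies the ODE m'(t) = a m(t) + b with m(0) = x_0. With a = -5, b = 5/4, x_0 = -1, the solution is
  m(t) = x_0 * exp(a t) + (b/a) * (exp(a t) - 1)
       = (-1) * exp((-5) t) + ((5/4)/(-5)) * (exp((-5) t) - 1)
       = 1/4 - 5*exp(-5*t)/4.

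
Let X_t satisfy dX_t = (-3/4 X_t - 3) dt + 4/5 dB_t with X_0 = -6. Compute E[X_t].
E[X_t] = -4 - 2*exp(-3*t/4)

Taking expectations and using E[dB_t] = 0, the mean m(t) = E[X_t] satisfies the ODE m'(t) = a m(t) + b with m(0) = x_0. With a = -3/4, b = -3, x_0 = -6, the solution is
  m(t) = x_0 * exp(a t) + (b/a) * (exp(a t) - 1)
       = (-6) * exp((-3/4) t) + ((-3)/(-3/4)) * (exp((-3/4) t) - 1)
       = -4 - 2*exp(-3*t/4).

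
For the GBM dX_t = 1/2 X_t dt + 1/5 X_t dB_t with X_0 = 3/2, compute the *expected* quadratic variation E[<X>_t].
E[<X>_t] = 9*exp(26*t/25)/104 - 9/104

<X>_t = int_0^t ((1/5) * X_s)^2 ds. Taking expectation inside the integral: E[<X>_t] = (1/5)^2 * int_0^t E[X_s^2] ds. For GBM, E[X_s^2] = x_0^2 * exp((2 mu + sigma^2) s). Integrating:
  E[<X>_t] = (1/5)^2 * (3/2)^2 * (exp((2*(1/2) + (1/5)^2) t) - 1) / (2*(1/2) + (1/5)^2)
           = (1/5)^2 * (3/2)^2 * (exp((26/25) t) - 1) / (26/25) = 9*exp(26*t/25)/104 - 9/104.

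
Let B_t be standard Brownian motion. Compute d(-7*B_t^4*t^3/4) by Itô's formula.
d(-7*B_t^4*t^3/4) = (21*B_t^2*t^2*(-B_t^2 - 2*t)/4) dt + (-7*B_t^3*t^3) dB_t

Itô's formula for f(t, x): d f(t, B_t) = (f_t + (1/2) f_xx) dt + f_x dB_t. Compute partials of f(t, x) = -7*t^3*x^4/4:
  f_t(t,x)  = -21*t^2*x^4/4
  f_x(t,x)  = -7*t^3*x^3
  f_xx(t,x) = -21*t^3*x^2
Assemble drift = f_t + (1/2) f_xx = 21*t^2*x^2*(-2*t - x^2)/4 and diffusion = f_x = -7*t^3*x^3. Substituting x = B_t:
  d(-7*B_t^4*t^3/4) = (21*B_t^2*t^2*(-B_t^2 - 2*t)/4) dt + (-7*B_t^3*t^3) dB_t.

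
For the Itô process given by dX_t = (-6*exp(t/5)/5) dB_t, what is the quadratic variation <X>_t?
<X>_t = 18*exp(2*t/5)/5 - 18/5

For an Itô process dX_t = a(t) dt + b(t) dB_t, the quadratic variation is <X>_t = int_0^t b(s)^2 ds (the drift term does not contribute). Here b(s) = -6*exp(s/5)/5, so
  b(s)^2 = 36*exp(2*s/5)/25.
Integrating from 0 to t:
  <X>_t = int_0^t (36*exp(2*s/5)/25) ds = 18*exp(2*t/5)/5 - 18/5.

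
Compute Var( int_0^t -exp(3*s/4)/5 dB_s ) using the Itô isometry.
Var = 2*exp(3*t/2)/75 - 2/75

The Itô integral of a deterministic integrand f(s) has mean 0 because each increment f(s) * (B_{s+ds} - B_s) has mean 0. By the Itô isometry:
  Var( int_0^t f(s) dB_s ) = E[ (int_0^t f(s) dB_s)^2 ] = int_0^t f(s)^2 ds.
Here f(s) = -exp(3*s/4)/5, so f(s)^2 = exp(3*s/2)/25. Integrate:
  int_0^t (exp(3*s/2)/25) ds = 2*exp(3*t/2)/75 - 2/75.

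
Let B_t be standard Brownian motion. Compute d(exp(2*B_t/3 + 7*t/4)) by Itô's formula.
d(exp(2*B_t/3 + 7*t/4)) = (71*exp(2*B_t/3 + 7*t/4)/36) dt + (2*exp(2*B_t/3 + 7*t/4)/3) dB_t

Itô's formula for f(t, x): d f(t, B_t) = (f_t + (1/2) f_xx) dt + f_x dB_t. Compute partials of f(t, x) = exp(7*t/4 + 2*x/3):
  f_t(t,x)  = 7*exp(7*t/4 + 2*x/3)/4
  f_x(t,x)  = 2*exp(7*t/4 + 2*x/3)/3
  f_xx(t,x) = 4*exp(7*t/4 + 2*x/3)/9
Assemble drift = f_t + (1/2) f_xx = 71*exp(7*t/4 + 2*x/3)/36 and diffusion = f_x = 2*exp(7*t/4 + 2*x/3)/3. Substituting x = B_t:
  d(exp(2*B_t/3 + 7*t/4)) = (71*exp(2*B_t/3 + 7*t/4)/36) dt + (2*exp(2*B_t/3 + 7*t/4)/3) dB_t.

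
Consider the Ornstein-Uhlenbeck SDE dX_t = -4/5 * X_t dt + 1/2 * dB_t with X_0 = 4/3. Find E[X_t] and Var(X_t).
E[X_t] = 4*exp(-4*t/5)/3; Var(X_t) = 5/32 - 5*exp(-8*t/5)/32

The OU SDE dX = -theta X dt + sigma dB admits the integrating factor exp(theta t): d(exp(theta t) X_t) = sigma exp(theta t) dB_t. Integrating from 0 to t:
  X_t = x_0 * exp(-theta t) + sigma * int_0^t exp(-theta (t-s)) dB_s.
The Itô integral has mean 0 and (by the Itô isometry) variance sigma^2 * int_0^t exp(-2 theta (t - s)) ds = sigma^2 * (1 - exp(-2 theta t)) / (2 theta).
With theta = 4/5, sigma = 1/2, x_0 = 4/3:
  E[X_t] = 4/3 * exp(-4/5 t) = 4*exp(-4*t/5)/3
  Var(X_t) = (1/2)^2 * (1 - exp(-2*4/5 t)) / (2 * 4/5) = 5/32 - 5*exp(-8*t/5)/32.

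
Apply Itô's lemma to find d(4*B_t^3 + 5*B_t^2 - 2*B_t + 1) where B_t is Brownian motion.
d(4*B_t^3 + 5*B_t^2 - 2*B_t + 1) = (12*B_t + 5) dt + (12*B_t^2 + 10*B_t - 2) dB_t

Itô's formula for f(B_t) gives d f(B_t) = f'(B_t) dB_t + (1/2) f''(B_t) dt. Compute derivatives of f(x) = 4*x^3 + 5*x^2 - 2*x + 1:
  f'(x)  = 12*x^2 + 10*x - 2
  f''(x) = 24*x + 10
Substitute x = B_t and multiply the f'' term by 1/2:
  drift     = (1/2) * (24*x + 10) evaluated at B_t = 12*B_t + 5
  diffusion = (12*x^2 + 10*x - 2) evaluated at B_t = 12*B_t^2 + 10*B_t - 2
Therefore d(4*B_t^3 + 5*B_t^2 - 2*B_t + 1) = (12*B_t + 5) dt + (12*B_t^2 + 10*B_t - 2) dB_t.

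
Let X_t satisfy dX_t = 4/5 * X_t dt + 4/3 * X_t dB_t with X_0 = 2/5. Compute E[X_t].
E[X_t] = 2*exp(4*t/5)/5

For GBM dX = mu X dt + sigma X dB with X_0 = x_0, apply Itô to Y = log X: dY = (mu - sigma^2/2) dt + sigma dB, so Y_t = log(x_0) + (mu - sigma^2/2) t + sigma B_t and hence X_t = x_0 * exp((mu - sigma^2/2) t + sigma B_t).
With mu = 4/5, sigma = 4/3, x_0 = 2/5, this gives:
  X_t = 2/5 * exp((-4/45) * t + (4/3) * B_t).
Since sigma*B_t ~ Normal(0, sigma^2 t), E[exp(sigma*B_t)] = exp(sigma^2 t / 2); so E[X_t] = x_0 * exp((mu - sigma^2/2) t) * exp(sigma^2 t / 2) = x_0 * exp(mu t) = 2*exp(4*t/5)/5.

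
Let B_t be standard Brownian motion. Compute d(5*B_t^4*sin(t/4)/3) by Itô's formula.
d(5*B_t^4*sin(t/4)/3) = (5*B_t^2*(B_t^2*cos(t/4) + 24*sin(t/4))/12) dt + (20*B_t^3*sin(t/4)/3) dB_t

Itô's formula for f(t, x): d f(t, B_t) = (f_t + (1/2) f_xx) dt + f_x dB_t. Compute partials of f(t, x) = 5*x^4*sin(t/4)/3:
  f_t(t,x)  = 5*x^4*cos(t/4)/12
  f_x(t,x)  = 20*x^3*sin(t/4)/3
  f_xx(t,x) = 20*x^2*sin(t/4)
Assemble drift = f_t + (1/2) f_xx = 5*x^2*(x^2*cos(t/4) + 24*sin(t/4))/12 and diffusion = f_x = 20*x^3*sin(t/4)/3. Substituting x = B_t:
  d(5*B_t^4*sin(t/4)/3) = (5*B_t^2*(B_t^2*cos(t/4) + 24*sin(t/4))/12) dt + (20*B_t^3*sin(t/4)/3) dB_t.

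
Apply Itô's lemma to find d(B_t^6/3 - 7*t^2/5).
d(B_t^6/3 - 7*t^2/5) = (5*B_t^4 - 14*t/5) dt + (2*B_t^5) dB_t

Itô's formula for f(t, x): d f(t, B_t) = (f_t + (1/2) f_xx) dt + f_x dB_t. Compute partials of f(t, x) = -7*t^2/5 + x^6/3:
  f_t(t,x)  = -14*t/5
  f_x(t,x)  = 2*x^5
  f_xx(t,x) = 10*x^4
Assemble drift = f_t + (1/2) f_xx = -14*t/5 + 5*x^4 and diffusion = f_x = 2*x^5. Substituting x = B_t:
  d(B_t^6/3 - 7*t^2/5) = (5*B_t^4 - 14*t/5) dt + (2*B_t^5) dB_t.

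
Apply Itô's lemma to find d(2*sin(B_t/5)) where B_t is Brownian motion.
d(2*sin(B_t/5)) = (-sin(B_t/5)/25) dt + (2*cos(B_t/5)/5) dB_t

Itô's formula for f(B_t) gives d f(B_t) = f'(B_t) dB_t + (1/2) f''(B_t) dt. Compute derivatives of f(x) = 2*sin(x/5):
  f'(x)  = 2*cos(x/5)/5
  f''(x) = -2*sin(x/5)/25
Substitute x = B_t and multiply the f'' term by 1/2:
  drift     = (1/2) * (-2*sin(x/5)/25) evaluated at B_t = -sin(B_t/5)/25
  diffusion = (2*cos(x/5)/5) evaluated at B_t = 2*cos(B_t/5)/5
Therefore d(2*sin(B_t/5)) = (-sin(B_t/5)/25) dt + (2*cos(B_t/5)/5) dB_t.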